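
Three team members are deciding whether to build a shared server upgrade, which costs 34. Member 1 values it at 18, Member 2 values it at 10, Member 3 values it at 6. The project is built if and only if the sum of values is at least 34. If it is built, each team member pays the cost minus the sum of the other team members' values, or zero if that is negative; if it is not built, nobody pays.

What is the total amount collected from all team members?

Total value 34 ≥ cost 34, so it is built.
Member 1: others sum to 16; max(0, 34 - 16) = 18.
Member 2: others sum to 24; max(0, 34 - 24) = 10.
Member 3: others sum to 28; max(0, 34 - 28) = 6.
Total collected = 18 + 10 + 6 = 34.

34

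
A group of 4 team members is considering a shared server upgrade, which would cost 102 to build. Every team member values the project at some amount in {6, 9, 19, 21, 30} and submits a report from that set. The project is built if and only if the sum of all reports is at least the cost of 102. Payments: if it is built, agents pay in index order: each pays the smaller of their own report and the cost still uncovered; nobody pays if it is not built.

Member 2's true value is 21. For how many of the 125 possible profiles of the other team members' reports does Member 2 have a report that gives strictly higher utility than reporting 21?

Others report (30, 30, 30): truth gives 0; report 19 gives 2 > 0. Violating.
Others report (6, 6, 6): truth gives 0; no alternative beats it.
Others report (6, 6, 9): truth gives 0; no alternative beats it.
(Checking all 125 profiles: 1 has a profitable deviation, 124 do not.)

1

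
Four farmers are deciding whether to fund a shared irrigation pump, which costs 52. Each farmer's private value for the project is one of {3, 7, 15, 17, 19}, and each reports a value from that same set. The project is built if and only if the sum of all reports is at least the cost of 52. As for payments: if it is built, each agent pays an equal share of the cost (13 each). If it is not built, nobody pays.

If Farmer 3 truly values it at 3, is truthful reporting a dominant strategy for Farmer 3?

Check each profile of the others' reports and compare truth against every alternative report.
Others report (7, 19, 19): truth gives 0, best alternative gives -10.
Others report (15, 15, 15): truth gives 0, best alternative gives -10.
Others report (15, 15, 17): truth gives 0, best alternative gives -10.
Others report (15, 17, 15): truth gives 0, best alternative gives -10.
Others report (17, 15, 15): truth gives 0, best alternative gives -10.
Others report (19, 7, 19): truth gives 0, best alternative gives -10.
(Remaining 119 profiles checked similarly; truth is weakly best in each.)
In every case the truthful report is at least as good as any alternative, so it is a dominant strategy.

Yes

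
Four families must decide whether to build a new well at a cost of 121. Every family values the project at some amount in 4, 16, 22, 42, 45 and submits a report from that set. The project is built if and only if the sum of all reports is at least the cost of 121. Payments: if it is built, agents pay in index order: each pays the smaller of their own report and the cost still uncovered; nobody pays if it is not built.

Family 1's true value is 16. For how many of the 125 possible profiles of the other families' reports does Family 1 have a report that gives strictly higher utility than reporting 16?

8

Others report (42, 42, 42): truth gives 0; report 4 gives 12 > 0. Violating.
Others report (42, 42, 45): truth gives 0; report 4 gives 12 > 0. Violating.
Others report (42, 45, 42): truth gives 0; report 4 gives 12 > 0. Violating.
Others report (42, 45, 45): truth gives 0; report 4 gives 12 > 0. Violating.
Others report (4, 4, 4): truth gives 0; no alternative beats it.
Others report (4, 4, 16): truth gives 0; no alternative beats it.
(Checking all 125 profiles: 8 have a profitable deviation, 117 do not.)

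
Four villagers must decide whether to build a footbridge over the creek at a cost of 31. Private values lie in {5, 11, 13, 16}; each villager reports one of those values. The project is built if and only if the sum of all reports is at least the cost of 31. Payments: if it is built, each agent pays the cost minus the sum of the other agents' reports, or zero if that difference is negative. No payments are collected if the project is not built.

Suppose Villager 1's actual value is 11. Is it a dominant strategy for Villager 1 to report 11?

Yes

Check each profile of the others' reports and compare truth against every alternative report.
Others report (5, 11, 16): truth gives 11, best alternative gives 11.
Others report (5, 13, 13): truth gives 11, best alternative gives 11.
Others report (5, 13, 16): truth gives 11, best alternative gives 11.
Others report (5, 16, 11): truth gives 11, best alternative gives 11.
Others report (5, 16, 13): truth gives 11, best alternative gives 11.
Others report (5, 16, 16): truth gives 11, best alternative gives 11.
(Remaining 58 profiles checked similarly; truth is weakly best in each.)
In every case the truthful report is at least as good as any alternative, so it is a dominant strategy.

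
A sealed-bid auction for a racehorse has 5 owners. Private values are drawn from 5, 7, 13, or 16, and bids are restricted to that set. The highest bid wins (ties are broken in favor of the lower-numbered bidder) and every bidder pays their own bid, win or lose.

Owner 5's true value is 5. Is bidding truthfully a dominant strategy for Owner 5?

No

Consider the case where Owner 1 bids 5, Owner 2 bids 5, Owner 3 bids 5 and Owner 4 bids 5.
Truthful bid 5: loses but pays 5, utility -5.
Bid 7 instead: wins, pays 7, utility 5 - 7 = -2.
Since -2 > -5, bidding 7 is strictly better here, so truthful bidding is not dominant.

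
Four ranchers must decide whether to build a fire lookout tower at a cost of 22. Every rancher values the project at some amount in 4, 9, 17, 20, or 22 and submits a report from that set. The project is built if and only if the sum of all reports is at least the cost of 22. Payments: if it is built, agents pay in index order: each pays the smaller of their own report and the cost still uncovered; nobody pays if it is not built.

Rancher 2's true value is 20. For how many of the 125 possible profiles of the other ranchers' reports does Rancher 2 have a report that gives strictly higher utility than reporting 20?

75

Others report (4, 4, 4): truth gives 2; report 17 gives 3 > 2. Violating.
Others report (4, 4, 9): truth gives 2; report 9 gives 11 > 2. Violating.
Others report (4, 4, 17): truth gives 2; report 4 gives 16 > 2. Violating.
Others report (4, 4, 20): truth gives 2; report 4 gives 16 > 2. Violating.
Others report (20, 4, 4): truth gives 18; no alternative beats it.
Others report (20, 4, 9): truth gives 18; no alternative beats it.
(Checking all 125 profiles: 75 have a profitable deviation, 50 do not.)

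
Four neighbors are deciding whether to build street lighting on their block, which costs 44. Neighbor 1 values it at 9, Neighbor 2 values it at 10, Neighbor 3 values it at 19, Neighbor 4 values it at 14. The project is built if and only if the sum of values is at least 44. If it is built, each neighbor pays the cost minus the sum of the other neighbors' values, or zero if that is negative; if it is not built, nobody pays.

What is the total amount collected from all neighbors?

Total value 52 ≥ cost 44, so it is built.
Neighbor 1: others sum to 43; max(0, 44 - 43) = 1.
Neighbor 2: others sum to 42; max(0, 44 - 42) = 2.
Neighbor 3: others sum to 33; max(0, 44 - 33) = 11.
Neighbor 4: others sum to 38; max(0, 44 - 38) = 6.
Total collected = 1 + 2 + 11 + 6 = 20.

20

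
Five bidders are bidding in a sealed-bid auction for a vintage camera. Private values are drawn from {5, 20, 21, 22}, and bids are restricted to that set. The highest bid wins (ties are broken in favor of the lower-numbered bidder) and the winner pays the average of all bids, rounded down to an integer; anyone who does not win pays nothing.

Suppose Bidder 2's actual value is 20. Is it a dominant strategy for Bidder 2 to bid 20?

No

Consider the case where Bidder 1 bids 5, Bidder 3 bids 5, Bidder 4 bids 5 and Bidder 5 bids 21.
Truthful bid 20: loses, pays 0, utility 0.
Bid 21 instead: wins, pays 11, utility 20 - 11 = 9.
Since 9 > 0, bidding 21 is strictly better here, so truthful bidding is not dominant.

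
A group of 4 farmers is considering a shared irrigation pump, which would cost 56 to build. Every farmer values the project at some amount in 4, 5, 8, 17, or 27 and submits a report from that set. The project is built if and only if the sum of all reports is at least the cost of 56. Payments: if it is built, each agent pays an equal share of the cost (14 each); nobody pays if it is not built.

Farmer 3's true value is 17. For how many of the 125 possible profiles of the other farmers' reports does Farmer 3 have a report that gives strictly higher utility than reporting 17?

30

Others report (4, 4, 27): truth gives 0; report 27 gives 3 > 0. Violating.
Others report (4, 5, 27): truth gives 0; report 27 gives 3 > 0. Violating.
Others report (4, 8, 17): truth gives 0; report 27 gives 3 > 0. Violating.
Others report (4, 17, 8): truth gives 0; report 27 gives 3 > 0. Violating.
Others report (4, 4, 4): truth gives 0; no alternative beats it.
Others report (4, 4, 5): truth gives 0; no alternative beats it.
(Checking all 125 profiles: 30 have a profitable deviation, 95 do not.)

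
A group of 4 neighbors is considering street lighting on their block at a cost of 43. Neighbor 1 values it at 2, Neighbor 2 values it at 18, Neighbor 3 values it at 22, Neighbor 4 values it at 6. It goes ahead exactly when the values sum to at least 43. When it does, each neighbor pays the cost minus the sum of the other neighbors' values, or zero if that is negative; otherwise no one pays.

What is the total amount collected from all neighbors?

31

Total value 48 ≥ cost 43, so it is built.
Neighbor 1: others sum to 46; max(0, 43 - 46) = 0.
Neighbor 2: others sum to 30; max(0, 43 - 30) = 13.
Neighbor 3: others sum to 26; max(0, 43 - 26) = 17.
Neighbor 4: others sum to 42; max(0, 43 - 42) = 1.
Total collected = 0 + 13 + 17 + 1 = 31.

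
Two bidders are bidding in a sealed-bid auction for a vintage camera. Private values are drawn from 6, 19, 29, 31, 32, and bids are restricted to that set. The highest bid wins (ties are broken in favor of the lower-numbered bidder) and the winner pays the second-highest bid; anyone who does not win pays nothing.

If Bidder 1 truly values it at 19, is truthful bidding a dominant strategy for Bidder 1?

Yes

Check each profile of the others' bids and compare truth against every alternative bid.
Others bid (6): truth gives 13, best alternative gives 13.
Others bid (19): truth gives 0, best alternative gives 0.
Others bid (29): truth gives 0, best alternative gives 0.
Others bid (31): truth gives 0, best alternative gives 0.
Others bid (32): truth gives 0, best alternative gives 0.
In every case the truthful bid is at least as good as any alternative, so it is a dominant strategy.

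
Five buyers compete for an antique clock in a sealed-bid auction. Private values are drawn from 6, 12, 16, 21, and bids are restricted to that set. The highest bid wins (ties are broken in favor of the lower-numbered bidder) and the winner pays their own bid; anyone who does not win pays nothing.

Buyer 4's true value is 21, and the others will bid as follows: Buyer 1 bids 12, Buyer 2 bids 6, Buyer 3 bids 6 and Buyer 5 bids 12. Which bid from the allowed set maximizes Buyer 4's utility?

16

Bid 6: loses, pays 0, utility 0.
Bid 12: loses, pays 0, utility 0.
Bid 16: wins, pays 16, utility 21 - 16 = 5.
Bid 21: wins, pays 21, utility 21 - 21 = 0.
The best choice is 16 with utility 5.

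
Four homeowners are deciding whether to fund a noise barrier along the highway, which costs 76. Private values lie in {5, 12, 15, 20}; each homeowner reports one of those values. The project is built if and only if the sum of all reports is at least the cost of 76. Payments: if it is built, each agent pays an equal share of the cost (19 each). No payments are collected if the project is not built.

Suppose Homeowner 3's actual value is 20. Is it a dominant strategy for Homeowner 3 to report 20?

Check each profile of the others' reports and compare truth against every alternative report.
Others report (20, 20, 20): truth gives 1, best alternative gives 0.
Others report (5, 5, 5): truth gives 0, best alternative gives 0.
Others report (5, 5, 12): truth gives 0, best alternative gives 0.
Others report (5, 5, 15): truth gives 0, best alternative gives 0.
Others report (5, 5, 20): truth gives 0, best alternative gives 0.
Others report (5, 12, 5): truth gives 0, best alternative gives 0.
(Remaining 58 profiles checked similarly; truth is weakly best in each.)
In every case the truthful report is at least as good as any alternative, so it is a dominant strategy.

Yes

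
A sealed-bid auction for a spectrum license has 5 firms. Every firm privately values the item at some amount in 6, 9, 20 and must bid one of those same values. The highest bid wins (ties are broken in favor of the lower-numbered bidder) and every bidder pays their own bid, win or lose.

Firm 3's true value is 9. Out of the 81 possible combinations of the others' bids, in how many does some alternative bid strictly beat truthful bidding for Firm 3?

77

Others bid (6, 6, 6, 20): truth gives -9; bid 6 gives -6 > -9. Violating.
Others bid (6, 6, 9, 20): truth gives -9; bid 6 gives -6 > -9. Violating.
Others bid (6, 6, 20, 6): truth gives -9; bid 6 gives -6 > -9. Violating.
Others bid (6, 6, 20, 9): truth gives -9; bid 6 gives -6 > -9. Violating.
Others bid (6, 6, 6, 6): truth gives 0; no alternative beats it.
Others bid (6, 6, 6, 9): truth gives 0; no alternative beats it.
(Checking all 81 profiles: 77 have a profitable deviation, 4 do not.)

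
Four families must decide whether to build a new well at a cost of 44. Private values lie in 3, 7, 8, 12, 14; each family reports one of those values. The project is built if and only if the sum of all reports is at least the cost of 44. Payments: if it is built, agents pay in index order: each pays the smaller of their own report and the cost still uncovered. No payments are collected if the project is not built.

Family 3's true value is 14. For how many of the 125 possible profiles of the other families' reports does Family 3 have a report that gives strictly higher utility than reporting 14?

29

Others report (7, 12, 14): truth gives 0; report 12 gives 2 > 0. Violating.
Others report (7, 14, 12): truth gives 0; report 12 gives 2 > 0. Violating.
Others report (7, 14, 14): truth gives 0; report 12 gives 2 > 0. Violating.
Others report (8, 12, 12): truth gives 0; report 12 gives 2 > 0. Violating.
Others report (3, 3, 3): truth gives 0; no alternative beats it.
Others report (3, 3, 7): truth gives 0; no alternative beats it.
(Checking all 125 profiles: 29 have a profitable deviation, 96 do not.)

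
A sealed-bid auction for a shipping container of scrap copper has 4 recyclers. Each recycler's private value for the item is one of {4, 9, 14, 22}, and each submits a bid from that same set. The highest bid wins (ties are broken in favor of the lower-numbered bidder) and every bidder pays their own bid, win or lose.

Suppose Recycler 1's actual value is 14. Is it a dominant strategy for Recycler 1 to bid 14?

No

Consider the case where Recycler 2 bids 4, Recycler 3 bids 4 and Recycler 4 bids 4.
Truthful bid 14: wins, pays 14, utility 14 - 14 = 0.
Bid 4 instead: wins, pays 4, utility 14 - 4 = 10.
Since 10 > 0, bidding 4 is strictly better here, so truthful bidding is not dominant.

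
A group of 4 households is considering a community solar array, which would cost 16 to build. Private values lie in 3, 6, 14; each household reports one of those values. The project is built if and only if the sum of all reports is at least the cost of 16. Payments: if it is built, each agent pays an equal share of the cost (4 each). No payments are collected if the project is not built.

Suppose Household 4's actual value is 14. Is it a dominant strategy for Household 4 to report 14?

Check each profile of the others' reports and compare truth against every alternative report.
Others report (3, 3, 3): truth gives 10, best alternative gives 0.
Others report (3, 3, 6): truth gives 10, best alternative gives 10.
Others report (3, 3, 14): truth gives 10, best alternative gives 10.
Others report (3, 6, 3): truth gives 10, best alternative gives 10.
Others report (3, 6, 6): truth gives 10, best alternative gives 10.
Others report (3, 6, 14): truth gives 10, best alternative gives 10.
(Remaining 21 profiles checked similarly; truth is weakly best in each.)
In every case the truthful report is at least as good as any alternative, so it is a dominant strategy.

Yes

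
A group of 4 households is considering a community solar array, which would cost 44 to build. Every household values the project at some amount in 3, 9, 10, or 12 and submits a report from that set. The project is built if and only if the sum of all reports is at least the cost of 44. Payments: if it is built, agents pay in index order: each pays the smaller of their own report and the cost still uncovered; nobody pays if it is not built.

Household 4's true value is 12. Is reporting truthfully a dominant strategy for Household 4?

Check each profile of the others' reports and compare truth against every alternative report.
Others report (9, 12, 12): truth gives 1, best alternative gives 0.
Others report (12, 9, 12): truth gives 1, best alternative gives 0.
Others report (12, 12, 9): truth gives 1, best alternative gives 0.
Others report (12, 12, 12): truth gives 4, best alternative gives 4.
Others report (10, 12, 12): truth gives 2, best alternative gives 2.
Others report (12, 10, 12): truth gives 2, best alternative gives 2.
(Remaining 58 profiles checked similarly; truth is weakly best in each.)
In every case the truthful report is at least as good as any alternative, so it is a dominant strategy.

Yes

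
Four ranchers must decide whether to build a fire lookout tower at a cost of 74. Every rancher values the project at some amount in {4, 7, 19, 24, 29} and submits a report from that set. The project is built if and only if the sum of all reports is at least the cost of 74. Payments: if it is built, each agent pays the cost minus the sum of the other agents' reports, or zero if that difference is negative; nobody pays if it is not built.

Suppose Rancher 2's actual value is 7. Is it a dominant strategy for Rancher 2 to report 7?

Yes

Check each profile of the others' reports and compare truth against every alternative report.
Others report (19, 29, 29): truth gives 7, best alternative gives 7.
Others report (24, 24, 29): truth gives 7, best alternative gives 7.
Others report (24, 29, 24): truth gives 7, best alternative gives 7.
Others report (24, 29, 29): truth gives 7, best alternative gives 7.
Others report (29, 19, 29): truth gives 7, best alternative gives 7.
Others report (29, 24, 24): truth gives 7, best alternative gives 7.
(Remaining 119 profiles checked similarly; truth is weakly best in each.)
In every case the truthful report is at least as good as any alternative, so it is a dominant strategy.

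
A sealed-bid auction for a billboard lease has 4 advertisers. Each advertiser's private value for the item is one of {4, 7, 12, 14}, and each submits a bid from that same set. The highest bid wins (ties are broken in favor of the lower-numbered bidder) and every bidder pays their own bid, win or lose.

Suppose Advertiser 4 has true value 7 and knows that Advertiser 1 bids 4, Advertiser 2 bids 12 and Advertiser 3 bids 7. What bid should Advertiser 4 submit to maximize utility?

4

Bid 4: loses but pays 4, utility -4.
Bid 7: loses but pays 7, utility -7.
Bid 12: loses but pays 12, utility -12.
Bid 14: wins, pays 14, utility 7 - 14 = -7.
The best choice is 4 with utility -4.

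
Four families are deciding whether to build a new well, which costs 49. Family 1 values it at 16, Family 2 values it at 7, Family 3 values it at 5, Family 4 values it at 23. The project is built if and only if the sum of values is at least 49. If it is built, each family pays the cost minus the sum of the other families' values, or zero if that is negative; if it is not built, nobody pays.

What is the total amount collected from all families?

Total value 51 ≥ cost 49, so it is built.
Family 1: others sum to 35; max(0, 49 - 35) = 14.
Family 2: others sum to 44; max(0, 49 - 44) = 5.
Family 3: others sum to 46; max(0, 49 - 46) = 3.
Family 4: others sum to 28; max(0, 49 - 28) = 21.
Total collected = 14 + 5 + 3 + 21 = 43.

43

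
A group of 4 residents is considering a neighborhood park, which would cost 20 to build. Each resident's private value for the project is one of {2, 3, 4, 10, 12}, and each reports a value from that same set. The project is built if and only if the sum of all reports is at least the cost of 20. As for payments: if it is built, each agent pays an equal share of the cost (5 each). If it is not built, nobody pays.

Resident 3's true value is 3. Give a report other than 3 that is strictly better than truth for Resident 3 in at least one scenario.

2

Suppose Resident 1 reports 2, Resident 2 reports 3 and Resident 4 reports 12.
Report 3: project built, pays 5, utility 3 - 5 = -2.
Report 2: project not built, utility 0.
So reporting 2 beats truth here (0 > -2).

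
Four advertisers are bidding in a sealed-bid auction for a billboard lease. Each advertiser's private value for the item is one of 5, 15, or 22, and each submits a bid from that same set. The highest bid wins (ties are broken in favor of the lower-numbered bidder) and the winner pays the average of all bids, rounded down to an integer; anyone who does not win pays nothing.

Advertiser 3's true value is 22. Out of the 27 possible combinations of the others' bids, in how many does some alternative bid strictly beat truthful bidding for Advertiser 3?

Others bid (5, 5, 5): truth gives 13; bid 15 gives 15 > 13. Violating.
Others bid (5, 5, 15): truth gives 11; bid 15 gives 12 > 11. Violating.
Others bid (5, 5, 22): truth gives 9; no alternative beats it.
Others bid (5, 15, 5): truth gives 11; no alternative beats it.
(Checking all 27 profiles: 2 have a profitable deviation, 25 do not.)

2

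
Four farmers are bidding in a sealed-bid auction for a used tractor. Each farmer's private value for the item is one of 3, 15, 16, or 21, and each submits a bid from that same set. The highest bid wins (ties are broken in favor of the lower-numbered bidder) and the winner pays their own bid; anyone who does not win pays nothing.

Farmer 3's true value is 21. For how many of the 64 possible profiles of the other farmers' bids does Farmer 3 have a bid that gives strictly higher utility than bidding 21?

12

Others bid (3, 3, 3): truth gives 0; bid 15 gives 6 > 0. Violating.
Others bid (3, 3, 15): truth gives 0; bid 15 gives 6 > 0. Violating.
Others bid (3, 3, 16): truth gives 0; bid 16 gives 5 > 0. Violating.
Others bid (3, 15, 3): truth gives 0; bid 16 gives 5 > 0. Violating.
Others bid (3, 3, 21): truth gives 0; no alternative beats it.
Others bid (3, 15, 21): truth gives 0; no alternative beats it.
(Checking all 64 profiles: 12 have a profitable deviation, 52 do not.)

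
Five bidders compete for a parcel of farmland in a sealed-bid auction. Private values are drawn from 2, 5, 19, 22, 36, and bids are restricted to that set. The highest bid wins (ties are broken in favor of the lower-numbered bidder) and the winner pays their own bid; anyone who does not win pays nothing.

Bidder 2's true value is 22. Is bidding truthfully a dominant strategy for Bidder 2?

Consider the case where Bidder 1 bids 2, Bidder 3 bids 2, Bidder 4 bids 2 and Bidder 5 bids 2.
Truthful bid 22: wins, pays 22, utility 22 - 22 = 0.
Bid 5 instead: wins, pays 5, utility 22 - 5 = 17.
Since 17 > 0, bidding 5 is strictly better here, so truthful bidding is not dominant.

No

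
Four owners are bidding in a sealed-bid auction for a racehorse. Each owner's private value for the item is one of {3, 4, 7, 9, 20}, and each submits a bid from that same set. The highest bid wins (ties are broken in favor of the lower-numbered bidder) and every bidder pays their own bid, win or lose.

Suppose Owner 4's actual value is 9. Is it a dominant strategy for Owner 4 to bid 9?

No

Consider the case where Owner 1 bids 3, Owner 2 bids 3 and Owner 3 bids 3.
Truthful bid 9: wins, pays 9, utility 9 - 9 = 0.
Bid 4 instead: wins, pays 4, utility 9 - 4 = 5.
Since 5 > 0, bidding 4 is strictly better here, so truthful bidding is not dominant.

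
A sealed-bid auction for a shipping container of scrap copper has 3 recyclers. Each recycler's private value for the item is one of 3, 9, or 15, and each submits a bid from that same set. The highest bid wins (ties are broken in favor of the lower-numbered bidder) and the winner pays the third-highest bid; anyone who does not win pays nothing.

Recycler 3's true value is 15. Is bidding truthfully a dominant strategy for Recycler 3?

Check each profile of the others' bids and compare truth against every alternative bid.
Others bid (3, 9): truth gives 12, best alternative gives 0.
Others bid (9, 3): truth gives 12, best alternative gives 0.
Others bid (9, 9): truth gives 6, best alternative gives 0.
Others bid (3, 3): truth gives 12, best alternative gives 12.
Others bid (3, 15): truth gives 0, best alternative gives 0.
Others bid (9, 15): truth gives 0, best alternative gives 0.
(Remaining 3 profiles checked similarly; truth is weakly best in each.)
In every case the truthful bid is at least as good as any alternative, so it is a dominant strategy.

Yes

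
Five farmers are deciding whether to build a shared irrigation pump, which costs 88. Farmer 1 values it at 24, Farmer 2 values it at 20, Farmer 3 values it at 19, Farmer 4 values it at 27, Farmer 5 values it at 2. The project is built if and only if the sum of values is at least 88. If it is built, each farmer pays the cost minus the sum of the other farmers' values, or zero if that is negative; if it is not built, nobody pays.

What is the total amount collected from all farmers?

Total value 92 ≥ cost 88, so it is built.
Farmer 1: others sum to 68; max(0, 88 - 68) = 20.
Farmer 2: others sum to 72; max(0, 88 - 72) = 16.
Farmer 3: others sum to 73; max(0, 88 - 73) = 15.
Farmer 4: others sum to 65; max(0, 88 - 65) = 23.
Farmer 5: others sum to 90; max(0, 88 - 90) = 0.
Total collected = 20 + 16 + 15 + 23 + 0 = 74.

74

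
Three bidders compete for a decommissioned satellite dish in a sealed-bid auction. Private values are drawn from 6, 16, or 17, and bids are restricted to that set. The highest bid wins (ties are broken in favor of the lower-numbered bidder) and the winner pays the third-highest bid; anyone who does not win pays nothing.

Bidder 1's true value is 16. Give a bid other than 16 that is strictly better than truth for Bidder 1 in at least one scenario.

Suppose Bidder 2 bids 6 and Bidder 3 bids 17.
Bid 16: loses, pays 0, utility 0.
Bid 17: wins, pays 6, utility 16 - 6 = 10.
So bidding 17 beats truth here (10 > 0).

17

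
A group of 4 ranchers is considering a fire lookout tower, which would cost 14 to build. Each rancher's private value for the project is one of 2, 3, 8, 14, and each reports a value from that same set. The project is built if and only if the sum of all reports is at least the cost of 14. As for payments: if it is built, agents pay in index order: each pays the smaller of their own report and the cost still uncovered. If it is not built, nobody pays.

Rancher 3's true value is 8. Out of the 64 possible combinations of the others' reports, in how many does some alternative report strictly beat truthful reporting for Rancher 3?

24

Others report (2, 2, 8): truth gives 0; report 2 gives 6 > 0. Violating.
Others report (2, 2, 14): truth gives 0; report 2 gives 6 > 0. Violating.
Others report (2, 3, 8): truth gives 0; report 2 gives 6 > 0. Violating.
Others report (2, 3, 14): truth gives 0; report 2 gives 6 > 0. Violating.
Others report (2, 2, 2): truth gives 0; no alternative beats it.
Others report (2, 2, 3): truth gives 0; no alternative beats it.
(Checking all 64 profiles: 24 have a profitable deviation, 40 do not.)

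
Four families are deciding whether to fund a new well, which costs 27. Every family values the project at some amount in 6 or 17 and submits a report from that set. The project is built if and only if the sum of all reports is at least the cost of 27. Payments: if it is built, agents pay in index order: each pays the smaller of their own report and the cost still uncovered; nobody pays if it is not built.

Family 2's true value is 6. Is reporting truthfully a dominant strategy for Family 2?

Check each profile of the others' reports and compare truth against every alternative report.
Others report (6, 6, 6): truth gives 0, best alternative gives -11.
Others report (6, 6, 17): truth gives 0, best alternative gives -11.
Others report (6, 17, 6): truth gives 0, best alternative gives -11.
Others report (6, 17, 17): truth gives 0, best alternative gives -11.
Others report (17, 6, 6): truth gives 0, best alternative gives -4.
Others report (17, 6, 17): truth gives 0, best alternative gives -4.
(Remaining 2 profiles checked similarly; truth is weakly best in each.)
In every case the truthful report is at least as good as any alternative, so it is a dominant strategy.

Yes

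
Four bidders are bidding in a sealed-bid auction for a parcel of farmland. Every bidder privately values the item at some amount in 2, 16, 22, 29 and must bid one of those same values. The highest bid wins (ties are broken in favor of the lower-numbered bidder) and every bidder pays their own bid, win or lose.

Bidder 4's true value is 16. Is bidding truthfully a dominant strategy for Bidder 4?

Consider the case where Bidder 1 bids 2, Bidder 2 bids 2 and Bidder 3 bids 16.
Truthful bid 16: loses but pays 16, utility -16.
Bid 2 instead: loses but pays 2, utility -2.
Since -2 > -16, bidding 2 is strictly better here, so truthful bidding is not dominant.

No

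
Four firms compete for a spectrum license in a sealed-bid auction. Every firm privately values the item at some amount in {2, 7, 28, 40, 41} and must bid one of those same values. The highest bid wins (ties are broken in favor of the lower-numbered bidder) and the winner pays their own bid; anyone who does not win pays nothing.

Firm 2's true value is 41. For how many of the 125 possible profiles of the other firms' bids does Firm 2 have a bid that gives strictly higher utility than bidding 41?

Others bid (2, 2, 2): truth gives 0; bid 7 gives 34 > 0. Violating.
Others bid (2, 2, 7): truth gives 0; bid 7 gives 34 > 0. Violating.
Others bid (2, 2, 28): truth gives 0; bid 28 gives 13 > 0. Violating.
Others bid (2, 2, 40): truth gives 0; bid 40 gives 1 > 0. Violating.
Others bid (2, 2, 41): truth gives 0; no alternative beats it.
Others bid (2, 7, 41): truth gives 0; no alternative beats it.
(Checking all 125 profiles: 48 have a profitable deviation, 77 do not.)

48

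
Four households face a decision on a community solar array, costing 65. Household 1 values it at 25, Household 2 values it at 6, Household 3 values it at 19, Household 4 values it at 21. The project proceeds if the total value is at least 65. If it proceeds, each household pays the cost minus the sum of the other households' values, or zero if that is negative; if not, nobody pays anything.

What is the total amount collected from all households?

Total value 71 ≥ cost 65, so it is built.
Household 1: others sum to 46; max(0, 65 - 46) = 19.
Household 2: others sum to 65; max(0, 65 - 65) = 0.
Household 3: others sum to 52; max(0, 65 - 52) = 13.
Household 4: others sum to 50; max(0, 65 - 50) = 15.
Total collected = 19 + 0 + 13 + 15 = 47.

47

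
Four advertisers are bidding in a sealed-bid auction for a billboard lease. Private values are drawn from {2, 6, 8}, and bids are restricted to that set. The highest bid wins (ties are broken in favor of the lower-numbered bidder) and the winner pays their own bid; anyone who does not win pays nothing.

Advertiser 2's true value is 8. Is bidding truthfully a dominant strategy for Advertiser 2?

Consider the case where Advertiser 1 bids 2, Advertiser 3 bids 2 and Advertiser 4 bids 2.
Truthful bid 8: wins, pays 8, utility 8 - 8 = 0.
Bid 6 instead: wins, pays 6, utility 8 - 6 = 2.
Since 2 > 0, bidding 6 is strictly better here, so truthful bidding is not dominant.

No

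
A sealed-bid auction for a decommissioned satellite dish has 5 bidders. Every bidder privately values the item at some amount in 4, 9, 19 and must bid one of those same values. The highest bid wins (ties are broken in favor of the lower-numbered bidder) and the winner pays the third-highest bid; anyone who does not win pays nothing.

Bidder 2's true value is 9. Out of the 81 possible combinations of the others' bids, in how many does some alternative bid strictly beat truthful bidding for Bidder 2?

Others bid (4, 4, 4, 19): truth gives 0; bid 19 gives 5 > 0. Violating.
Others bid (4, 4, 19, 4): truth gives 0; bid 19 gives 5 > 0. Violating.
Others bid (4, 19, 4, 4): truth gives 0; bid 19 gives 5 > 0. Violating.
Others bid (9, 4, 4, 4): truth gives 0; bid 19 gives 5 > 0. Violating.
Others bid (4, 4, 4, 4): truth gives 5; no alternative beats it.
Others bid (4, 4, 4, 9): truth gives 5; no alternative beats it.
(Checking all 81 profiles: 4 have a profitable deviation, 77 do not.)

4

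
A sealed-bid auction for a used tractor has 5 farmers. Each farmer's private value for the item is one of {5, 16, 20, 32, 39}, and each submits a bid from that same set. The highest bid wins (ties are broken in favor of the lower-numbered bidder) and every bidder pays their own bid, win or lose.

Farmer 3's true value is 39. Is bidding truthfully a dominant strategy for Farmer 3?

Consider the case where Farmer 1 bids 5, Farmer 2 bids 5, Farmer 4 bids 5 and Farmer 5 bids 5.
Truthful bid 39: wins, pays 39, utility 39 - 39 = 0.
Bid 16 instead: wins, pays 16, utility 39 - 16 = 23.
Since 23 > 0, bidding 16 is strictly better here, so truthful bidding is not dominant.

No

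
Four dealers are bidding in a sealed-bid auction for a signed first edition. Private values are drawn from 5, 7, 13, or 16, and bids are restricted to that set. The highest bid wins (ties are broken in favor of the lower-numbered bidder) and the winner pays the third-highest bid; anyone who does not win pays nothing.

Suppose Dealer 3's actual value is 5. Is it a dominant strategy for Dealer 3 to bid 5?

Check each profile of the others' bids and compare truth against every alternative bid.
Others bid (5, 5, 5): truth gives 0, best alternative gives 0.
Others bid (5, 5, 7): truth gives 0, best alternative gives 0.
Others bid (5, 5, 13): truth gives 0, best alternative gives 0.
Others bid (5, 5, 16): truth gives 0, best alternative gives 0.
Others bid (5, 7, 5): truth gives 0, best alternative gives 0.
Others bid (5, 7, 7): truth gives 0, best alternative gives 0.
(Remaining 58 profiles checked similarly; truth is weakly best in each.)
In every case the truthful bid is at least as good as any alternative, so it is a dominant strategy.

Yes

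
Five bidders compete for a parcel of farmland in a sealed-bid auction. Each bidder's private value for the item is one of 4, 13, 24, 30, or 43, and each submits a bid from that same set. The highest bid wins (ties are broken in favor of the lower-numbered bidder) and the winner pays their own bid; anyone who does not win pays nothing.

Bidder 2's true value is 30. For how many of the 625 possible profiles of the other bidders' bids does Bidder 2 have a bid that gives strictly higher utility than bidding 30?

Others bid (4, 4, 4, 4): truth gives 0; bid 13 gives 17 > 0. Violating.
Others bid (4, 4, 4, 13): truth gives 0; bid 13 gives 17 > 0. Violating.
Others bid (4, 4, 4, 24): truth gives 0; bid 24 gives 6 > 0. Violating.
Others bid (4, 4, 13, 4): truth gives 0; bid 13 gives 17 > 0. Violating.
Others bid (4, 4, 4, 30): truth gives 0; no alternative beats it.
Others bid (4, 4, 4, 43): truth gives 0; no alternative beats it.
(Checking all 625 profiles: 54 have a profitable deviation, 571 do not.)

54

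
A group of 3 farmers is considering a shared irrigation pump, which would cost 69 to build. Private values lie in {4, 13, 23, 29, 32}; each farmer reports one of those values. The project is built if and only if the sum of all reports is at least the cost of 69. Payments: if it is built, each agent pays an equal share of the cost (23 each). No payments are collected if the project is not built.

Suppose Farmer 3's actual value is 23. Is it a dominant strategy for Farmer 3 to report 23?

Yes

Check each profile of the others' reports and compare truth against every alternative report.
Others report (4, 4): truth gives 0, best alternative gives 0.
Others report (4, 13): truth gives 0, best alternative gives 0.
Others report (4, 23): truth gives 0, best alternative gives 0.
Others report (4, 29): truth gives 0, best alternative gives 0.
Others report (4, 32): truth gives 0, best alternative gives 0.
Others report (13, 4): truth gives 0, best alternative gives 0.
(Remaining 19 profiles checked similarly; truth is weakly best in each.)
In every case the truthful report is at least as good as any alternative, so it is a dominant strategy.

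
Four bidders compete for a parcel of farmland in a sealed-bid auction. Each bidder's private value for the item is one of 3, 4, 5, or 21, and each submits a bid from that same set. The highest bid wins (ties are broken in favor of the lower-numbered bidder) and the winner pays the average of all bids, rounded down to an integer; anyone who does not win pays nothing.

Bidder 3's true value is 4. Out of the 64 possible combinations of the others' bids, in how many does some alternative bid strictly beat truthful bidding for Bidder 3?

2

Others bid (3, 4, 3): truth gives 0; bid 5 gives 1 > 0. Violating.
Others bid (4, 3, 3): truth gives 0; bid 5 gives 1 > 0. Violating.
Others bid (3, 3, 3): truth gives 1; no alternative beats it.
Others bid (3, 3, 4): truth gives 1; no alternative beats it.
(Checking all 64 profiles: 2 have a profitable deviation, 62 do not.)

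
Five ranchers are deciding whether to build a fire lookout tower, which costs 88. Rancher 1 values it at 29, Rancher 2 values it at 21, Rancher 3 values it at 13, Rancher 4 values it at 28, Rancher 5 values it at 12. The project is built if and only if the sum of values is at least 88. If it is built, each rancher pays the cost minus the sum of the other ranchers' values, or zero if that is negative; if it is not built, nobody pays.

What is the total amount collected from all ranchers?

Total value 103 ≥ cost 88, so it is built.
Rancher 1: others sum to 74; max(0, 88 - 74) = 14.
Rancher 2: others sum to 82; max(0, 88 - 82) = 6.
Rancher 3: others sum to 90; max(0, 88 - 90) = 0.
Rancher 4: others sum to 75; max(0, 88 - 75) = 13.
Rancher 5: others sum to 91; max(0, 88 - 91) = 0.
Total collected = 14 + 6 + 0 + 13 + 0 = 33.

33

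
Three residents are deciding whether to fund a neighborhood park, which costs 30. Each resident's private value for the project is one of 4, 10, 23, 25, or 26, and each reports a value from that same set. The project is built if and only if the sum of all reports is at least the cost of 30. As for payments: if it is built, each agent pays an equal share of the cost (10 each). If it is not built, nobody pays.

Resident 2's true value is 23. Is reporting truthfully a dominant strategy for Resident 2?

Yes

Check each profile of the others' reports and compare truth against every alternative report.
Others report (4, 4): truth gives 13, best alternative gives 13.
Others report (4, 10): truth gives 13, best alternative gives 13.
Others report (4, 23): truth gives 13, best alternative gives 13.
Others report (4, 25): truth gives 13, best alternative gives 13.
Others report (4, 26): truth gives 13, best alternative gives 13.
Others report (10, 4): truth gives 13, best alternative gives 13.
(Remaining 19 profiles checked similarly; truth is weakly best in each.)
In every case the truthful report is at least as good as any alternative, so it is a dominant strategy.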